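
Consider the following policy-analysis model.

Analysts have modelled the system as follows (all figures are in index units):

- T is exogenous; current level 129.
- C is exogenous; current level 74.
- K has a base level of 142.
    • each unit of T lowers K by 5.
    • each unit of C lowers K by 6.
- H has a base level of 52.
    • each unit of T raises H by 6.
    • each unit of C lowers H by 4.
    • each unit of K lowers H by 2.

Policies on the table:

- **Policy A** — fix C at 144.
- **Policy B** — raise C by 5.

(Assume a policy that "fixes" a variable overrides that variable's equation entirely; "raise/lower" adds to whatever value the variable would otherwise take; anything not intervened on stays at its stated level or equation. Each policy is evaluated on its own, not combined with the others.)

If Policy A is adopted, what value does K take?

Policy A (C := 144):
  T = 129
  C = 144
  K = 142 − 5·129 − 6·144 = -1367

-1367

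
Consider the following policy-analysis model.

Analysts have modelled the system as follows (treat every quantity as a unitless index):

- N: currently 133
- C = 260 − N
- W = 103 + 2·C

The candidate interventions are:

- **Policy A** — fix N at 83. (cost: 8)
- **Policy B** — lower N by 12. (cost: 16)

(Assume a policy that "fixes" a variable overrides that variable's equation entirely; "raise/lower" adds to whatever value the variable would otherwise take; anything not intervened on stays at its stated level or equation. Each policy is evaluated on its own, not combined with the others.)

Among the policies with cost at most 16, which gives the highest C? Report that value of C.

Policy A (N := 83):
  N = 83
  C = 260 − 83 = 177
Policy B (N − 12):
  N = 133 − 12 = 121
  C = 260 − 121 = 139
Comparing — Policy A: C=177, Policy B: C=139. Highest is 177 (Policy A).

177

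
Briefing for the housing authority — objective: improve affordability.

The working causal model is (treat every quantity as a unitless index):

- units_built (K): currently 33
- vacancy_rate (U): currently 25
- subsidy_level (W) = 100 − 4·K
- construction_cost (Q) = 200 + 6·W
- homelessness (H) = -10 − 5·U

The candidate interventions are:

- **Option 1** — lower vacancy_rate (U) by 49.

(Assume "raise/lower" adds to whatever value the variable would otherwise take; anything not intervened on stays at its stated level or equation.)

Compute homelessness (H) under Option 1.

Option 1 (U − 49):
  U = 25 − 49 = -24
  H = -10 − 5·(-24) = 110

110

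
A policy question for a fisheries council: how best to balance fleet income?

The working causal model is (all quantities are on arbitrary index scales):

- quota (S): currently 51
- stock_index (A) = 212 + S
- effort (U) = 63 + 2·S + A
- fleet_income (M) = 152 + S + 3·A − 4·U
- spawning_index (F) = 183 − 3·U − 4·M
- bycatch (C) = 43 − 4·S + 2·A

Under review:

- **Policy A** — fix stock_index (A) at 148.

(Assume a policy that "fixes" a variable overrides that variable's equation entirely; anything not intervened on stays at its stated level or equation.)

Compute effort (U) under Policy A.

Policy A (A := 148):
  S = 51
  A = 148
  U = 63 + 2·51 + 148 = 313

313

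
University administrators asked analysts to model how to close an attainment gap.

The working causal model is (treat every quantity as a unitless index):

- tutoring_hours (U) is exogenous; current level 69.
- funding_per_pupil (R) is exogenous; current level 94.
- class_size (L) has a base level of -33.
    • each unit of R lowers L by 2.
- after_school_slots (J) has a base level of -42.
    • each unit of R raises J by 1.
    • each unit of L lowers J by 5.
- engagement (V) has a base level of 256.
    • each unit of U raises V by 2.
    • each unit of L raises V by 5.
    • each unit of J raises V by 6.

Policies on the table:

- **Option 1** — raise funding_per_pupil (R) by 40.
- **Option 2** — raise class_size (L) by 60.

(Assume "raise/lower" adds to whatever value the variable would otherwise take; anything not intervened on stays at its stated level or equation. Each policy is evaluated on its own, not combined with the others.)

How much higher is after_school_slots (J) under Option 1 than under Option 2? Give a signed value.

Option 1 (R + 40):
  R = 94 + 40 = 134
  L = -33 − 2·134 = -301
  J = -42 + 134 − 5·(-301) = 1597
Option 2 (L + 60):
  R = 94
  L = -33 − 2·94 (+60 from intervention) = -161
  J = -42 + 94 − 5·(-161) = 857
J: 1597 − 857 = 740

740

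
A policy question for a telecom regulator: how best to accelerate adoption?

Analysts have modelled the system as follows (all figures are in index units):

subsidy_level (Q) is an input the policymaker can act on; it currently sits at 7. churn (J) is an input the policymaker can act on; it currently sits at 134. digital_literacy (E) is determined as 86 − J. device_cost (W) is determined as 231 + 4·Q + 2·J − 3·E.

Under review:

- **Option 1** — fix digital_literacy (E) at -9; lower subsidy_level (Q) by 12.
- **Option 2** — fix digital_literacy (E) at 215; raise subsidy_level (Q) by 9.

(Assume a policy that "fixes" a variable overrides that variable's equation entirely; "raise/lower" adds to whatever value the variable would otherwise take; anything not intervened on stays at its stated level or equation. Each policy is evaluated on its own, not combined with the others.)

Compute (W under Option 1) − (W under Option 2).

Option 1 (E := -9, Q − 12):
  Q = 7 − 12 = -5
  J = 134
  E = -9
  W = 231 + 4·(-5) + 2·134 − 3·(-9) = 506
Option 2 (E := 215, Q + 9):
  Q = 7 + 9 = 16
  J = 134
  E = 215
  W = 231 + 4·16 + 2·134 − 3·215 = -82
W: 506 − (-82) = 588

588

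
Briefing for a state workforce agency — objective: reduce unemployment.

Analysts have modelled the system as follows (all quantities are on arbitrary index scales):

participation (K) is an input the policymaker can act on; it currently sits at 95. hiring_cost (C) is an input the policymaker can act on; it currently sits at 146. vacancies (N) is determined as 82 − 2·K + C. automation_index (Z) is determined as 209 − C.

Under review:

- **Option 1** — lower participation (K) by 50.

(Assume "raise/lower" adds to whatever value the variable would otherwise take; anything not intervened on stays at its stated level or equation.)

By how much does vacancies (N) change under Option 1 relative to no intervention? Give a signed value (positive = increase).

Baseline:
  K = 95
  C = 146
  N = 82 − 2·95 + 146 = 38
Option 1 (K − 50):
  K = 95 − 50 = 45
  C = 146
  N = 82 − 2·45 + 146 = 138
Change in N: 138 − 38 = 100

100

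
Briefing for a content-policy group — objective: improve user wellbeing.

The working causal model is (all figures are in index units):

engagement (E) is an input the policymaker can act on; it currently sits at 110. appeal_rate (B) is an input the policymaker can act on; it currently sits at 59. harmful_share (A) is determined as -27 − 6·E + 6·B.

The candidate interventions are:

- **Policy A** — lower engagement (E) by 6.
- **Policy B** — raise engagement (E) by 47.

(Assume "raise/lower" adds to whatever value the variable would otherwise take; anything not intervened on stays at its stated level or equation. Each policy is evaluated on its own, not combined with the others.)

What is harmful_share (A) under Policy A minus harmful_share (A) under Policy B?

318

Policy A (E − 6):
  E = 110 − 6 = 104
  B = 59
  A = -27 − 6·104 + 6·59 = -297
Policy B (E + 47):
  E = 110 + 47 = 157
  B = 59
  A = -27 − 6·157 + 6·59 = -615
A: -297 − (-615) = 318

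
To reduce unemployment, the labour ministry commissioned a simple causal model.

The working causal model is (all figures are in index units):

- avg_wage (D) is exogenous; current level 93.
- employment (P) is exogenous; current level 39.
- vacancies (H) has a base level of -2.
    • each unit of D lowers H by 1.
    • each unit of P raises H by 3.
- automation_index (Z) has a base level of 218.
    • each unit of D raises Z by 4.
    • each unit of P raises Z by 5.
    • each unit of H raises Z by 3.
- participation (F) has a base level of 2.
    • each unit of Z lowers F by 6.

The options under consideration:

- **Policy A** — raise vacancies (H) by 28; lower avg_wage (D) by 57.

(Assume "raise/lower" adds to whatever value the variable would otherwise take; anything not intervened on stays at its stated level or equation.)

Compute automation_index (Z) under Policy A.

878

Policy A (H + 28, D − 57):
  D = 93 − 57 = 36
  P = 39
  H = -2 − 36 + 3·39 (+28 from intervention) = 107
  Z = 218 + 4·36 + 5·39 + 3·107 = 878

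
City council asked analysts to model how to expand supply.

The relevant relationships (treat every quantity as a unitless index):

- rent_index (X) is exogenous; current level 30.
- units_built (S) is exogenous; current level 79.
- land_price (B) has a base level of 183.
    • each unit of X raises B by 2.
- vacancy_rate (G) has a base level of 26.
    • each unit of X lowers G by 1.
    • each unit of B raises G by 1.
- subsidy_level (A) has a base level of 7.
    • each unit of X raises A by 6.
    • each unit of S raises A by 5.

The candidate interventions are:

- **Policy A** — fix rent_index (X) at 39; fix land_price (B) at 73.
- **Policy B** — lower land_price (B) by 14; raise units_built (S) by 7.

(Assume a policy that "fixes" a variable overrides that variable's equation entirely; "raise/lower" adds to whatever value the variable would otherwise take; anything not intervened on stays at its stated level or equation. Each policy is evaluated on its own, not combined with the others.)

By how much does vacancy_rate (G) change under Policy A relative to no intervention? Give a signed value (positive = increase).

-179

Baseline:
  X = 30
  B = 183 + 2·30 = 243
  G = 26 − 30 + 243 = 239
Policy A (X := 39, B := 73):
  X = 39
  B = 73
  G = 26 − 39 + 73 = 60
Change in G: 60 − 239 = -179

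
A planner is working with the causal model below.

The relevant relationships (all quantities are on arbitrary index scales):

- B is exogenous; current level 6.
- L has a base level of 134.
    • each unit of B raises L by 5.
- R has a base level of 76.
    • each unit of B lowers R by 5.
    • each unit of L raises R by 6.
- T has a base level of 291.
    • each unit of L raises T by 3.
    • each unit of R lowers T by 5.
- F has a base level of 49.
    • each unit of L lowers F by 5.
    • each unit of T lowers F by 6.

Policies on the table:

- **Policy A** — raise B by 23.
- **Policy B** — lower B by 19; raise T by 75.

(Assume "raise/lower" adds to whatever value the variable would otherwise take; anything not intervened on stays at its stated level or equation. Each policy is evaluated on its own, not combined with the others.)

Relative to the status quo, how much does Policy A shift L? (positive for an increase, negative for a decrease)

Baseline:
  B = 6
  L = 134 + 5·6 = 164
Policy A (B + 23):
  B = 6 + 23 = 29
  L = 134 + 5·29 = 279
Change in L: 279 − 164 = 115

115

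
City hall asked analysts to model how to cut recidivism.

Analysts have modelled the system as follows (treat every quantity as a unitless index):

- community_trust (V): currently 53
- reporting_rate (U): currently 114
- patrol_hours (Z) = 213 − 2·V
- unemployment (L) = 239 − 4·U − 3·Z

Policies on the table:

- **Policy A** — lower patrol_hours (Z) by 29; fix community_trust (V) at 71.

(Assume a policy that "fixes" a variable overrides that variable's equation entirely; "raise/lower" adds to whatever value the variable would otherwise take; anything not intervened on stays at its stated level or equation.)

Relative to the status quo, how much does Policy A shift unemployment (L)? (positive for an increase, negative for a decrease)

Baseline:
  V = 53
  U = 114
  Z = 213 − 2·53 = 107
  L = 239 − 4·114 − 3·107 = -538
Policy A (Z − 29, V := 71):
  V = 71
  U = 114
  Z = 213 − 2·71 (−29 from intervention) = 42
  L = 239 − 4·114 − 3·42 = -343
Change in L: -343 − (-538) = 195

195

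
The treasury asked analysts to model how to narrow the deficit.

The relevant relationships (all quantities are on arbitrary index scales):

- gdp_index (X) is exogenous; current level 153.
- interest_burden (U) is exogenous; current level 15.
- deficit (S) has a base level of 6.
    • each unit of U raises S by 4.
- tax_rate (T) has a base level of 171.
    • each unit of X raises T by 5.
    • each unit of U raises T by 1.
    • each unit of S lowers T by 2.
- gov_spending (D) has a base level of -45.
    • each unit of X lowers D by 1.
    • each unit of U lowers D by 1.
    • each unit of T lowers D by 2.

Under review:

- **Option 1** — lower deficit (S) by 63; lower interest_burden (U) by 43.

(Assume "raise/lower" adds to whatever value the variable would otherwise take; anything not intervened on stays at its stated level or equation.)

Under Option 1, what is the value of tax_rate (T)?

Option 1 (S − 63, U − 43):
  X = 153
  U = 15 − 43 = -28
  S = 6 + 4·(-28) (−63 from intervention) = -169
  T = 171 + 5·153 + (-28) − 2·(-169) = 1246

1246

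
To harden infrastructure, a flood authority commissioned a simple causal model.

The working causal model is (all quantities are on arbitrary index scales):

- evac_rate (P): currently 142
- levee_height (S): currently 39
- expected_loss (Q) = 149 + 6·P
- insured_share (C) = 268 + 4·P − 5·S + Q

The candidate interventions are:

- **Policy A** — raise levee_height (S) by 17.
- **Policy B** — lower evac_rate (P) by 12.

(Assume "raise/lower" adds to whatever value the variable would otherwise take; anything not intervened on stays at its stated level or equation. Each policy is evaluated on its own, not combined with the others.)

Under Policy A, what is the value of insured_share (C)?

Policy A (S + 17):
  P = 142
  S = 39 + 17 = 56
  Q = 149 + 6·142 = 1001
  C = 268 + 4·142 − 5·56 + 1001 = 1557

1557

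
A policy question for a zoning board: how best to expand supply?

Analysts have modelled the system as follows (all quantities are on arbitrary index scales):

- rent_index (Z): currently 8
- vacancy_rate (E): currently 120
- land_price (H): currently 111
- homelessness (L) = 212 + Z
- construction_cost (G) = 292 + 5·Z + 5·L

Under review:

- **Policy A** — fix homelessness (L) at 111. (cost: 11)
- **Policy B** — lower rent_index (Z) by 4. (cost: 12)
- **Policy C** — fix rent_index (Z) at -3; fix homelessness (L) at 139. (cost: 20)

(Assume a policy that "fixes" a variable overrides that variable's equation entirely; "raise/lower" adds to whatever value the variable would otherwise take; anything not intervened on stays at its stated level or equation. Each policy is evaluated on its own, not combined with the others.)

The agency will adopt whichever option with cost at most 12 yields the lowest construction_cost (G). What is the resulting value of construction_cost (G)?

887

Policy A (L := 111):
  Z = 8
  L = 111
  G = 292 + 5·8 + 5·111 = 887
Policy B (Z − 4):
  Z = 8 − 4 = 4
  L = 212 + 4 = 216
  G = 292 + 5·4 + 5·216 = 1392
Comparing — Policy A: G=887, Policy B: G=1392. Lowest is 887 (Policy A).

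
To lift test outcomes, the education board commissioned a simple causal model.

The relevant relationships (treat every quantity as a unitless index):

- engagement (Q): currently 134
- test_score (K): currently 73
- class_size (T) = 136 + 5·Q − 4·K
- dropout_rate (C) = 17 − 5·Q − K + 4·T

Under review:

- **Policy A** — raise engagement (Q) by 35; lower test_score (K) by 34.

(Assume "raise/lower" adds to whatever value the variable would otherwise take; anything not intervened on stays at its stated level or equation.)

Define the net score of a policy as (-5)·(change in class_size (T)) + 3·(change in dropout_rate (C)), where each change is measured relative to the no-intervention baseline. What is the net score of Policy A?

1754

Baseline:
  Q = 134
  K = 73
  T = 136 + 5·134 − 4·73 = 514
  C = 17 − 5·134 − 73 + 4·514 = 1330
Policy A (Q + 35, K − 34):
  Q = 134 + 35 = 169
  K = 73 − 34 = 39
  T = 136 + 5·169 − 4·39 = 825
  C = 17 − 5·169 − 39 + 4·825 = 2433
ΔT = 825 − 514 = 311; ΔC = 2433 − 1330 = 1103
Score = (-5)·311 + 3·1103 = 1754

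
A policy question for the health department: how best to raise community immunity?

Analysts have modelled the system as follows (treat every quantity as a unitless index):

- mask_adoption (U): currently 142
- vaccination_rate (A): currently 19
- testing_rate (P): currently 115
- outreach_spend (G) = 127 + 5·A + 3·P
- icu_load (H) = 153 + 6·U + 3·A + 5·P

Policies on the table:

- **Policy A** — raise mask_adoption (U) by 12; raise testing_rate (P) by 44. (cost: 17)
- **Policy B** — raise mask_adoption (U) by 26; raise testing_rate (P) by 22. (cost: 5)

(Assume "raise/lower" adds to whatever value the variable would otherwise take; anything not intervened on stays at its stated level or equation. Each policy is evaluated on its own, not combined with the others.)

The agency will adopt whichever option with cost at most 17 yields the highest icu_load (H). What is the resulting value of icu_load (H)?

1929

Policy A (U + 12, P + 44):
  U = 142 + 12 = 154
  A = 19
  P = 115 + 44 = 159
  H = 153 + 6·154 + 3·19 + 5·159 = 1929
Policy B (U + 26, P + 22):
  U = 142 + 26 = 168
  A = 19
  P = 115 + 22 = 137
  H = 153 + 6·168 + 3·19 + 5·137 = 1903
Comparing — Policy A: H=1929, Policy B: H=1903. Highest is 1929 (Policy A).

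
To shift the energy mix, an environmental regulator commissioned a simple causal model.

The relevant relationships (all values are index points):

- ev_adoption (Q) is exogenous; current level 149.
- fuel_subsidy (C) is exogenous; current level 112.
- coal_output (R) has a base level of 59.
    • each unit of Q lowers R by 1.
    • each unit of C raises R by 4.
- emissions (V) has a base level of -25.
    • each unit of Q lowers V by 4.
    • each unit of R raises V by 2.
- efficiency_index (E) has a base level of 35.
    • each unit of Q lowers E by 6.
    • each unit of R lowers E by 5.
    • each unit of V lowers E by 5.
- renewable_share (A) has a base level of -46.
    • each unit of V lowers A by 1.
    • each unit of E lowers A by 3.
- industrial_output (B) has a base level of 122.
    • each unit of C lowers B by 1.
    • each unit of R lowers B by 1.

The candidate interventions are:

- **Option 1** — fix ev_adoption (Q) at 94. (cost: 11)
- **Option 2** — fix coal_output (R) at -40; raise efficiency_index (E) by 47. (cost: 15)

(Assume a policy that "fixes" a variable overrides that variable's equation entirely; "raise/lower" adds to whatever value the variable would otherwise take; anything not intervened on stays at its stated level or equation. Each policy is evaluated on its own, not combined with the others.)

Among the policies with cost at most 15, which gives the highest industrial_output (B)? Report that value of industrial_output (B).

50

Option 1 (Q := 94):
  Q = 94
  C = 112
  R = 59 − 94 + 4·112 = 413
  B = 122 − 112 − 413 = -403
Option 2 (R := -40, E + 47):
  Q = 149
  C = 112
  R = -40
  B = 122 − 112 − (-40) = 50
Comparing — Option 1: B=-403, Option 2: B=50. Highest is 50 (Option 2).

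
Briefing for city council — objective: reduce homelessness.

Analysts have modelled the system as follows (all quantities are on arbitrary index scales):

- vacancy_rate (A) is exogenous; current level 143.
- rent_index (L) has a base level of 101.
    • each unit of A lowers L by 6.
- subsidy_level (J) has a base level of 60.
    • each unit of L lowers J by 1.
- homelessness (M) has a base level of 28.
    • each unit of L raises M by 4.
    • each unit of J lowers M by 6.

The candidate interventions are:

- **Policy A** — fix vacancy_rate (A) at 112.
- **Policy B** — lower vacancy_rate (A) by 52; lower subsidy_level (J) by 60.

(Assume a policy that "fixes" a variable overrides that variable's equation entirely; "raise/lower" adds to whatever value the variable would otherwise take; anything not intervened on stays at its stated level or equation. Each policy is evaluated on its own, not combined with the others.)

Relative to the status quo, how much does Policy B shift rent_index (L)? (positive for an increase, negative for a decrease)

Baseline:
  A = 143
  L = 101 − 6·143 = -757
Policy B (A − 52, J − 60):
  A = 143 − 52 = 91
  L = 101 − 6·91 = -445
Change in L: -445 − (-757) = 312

312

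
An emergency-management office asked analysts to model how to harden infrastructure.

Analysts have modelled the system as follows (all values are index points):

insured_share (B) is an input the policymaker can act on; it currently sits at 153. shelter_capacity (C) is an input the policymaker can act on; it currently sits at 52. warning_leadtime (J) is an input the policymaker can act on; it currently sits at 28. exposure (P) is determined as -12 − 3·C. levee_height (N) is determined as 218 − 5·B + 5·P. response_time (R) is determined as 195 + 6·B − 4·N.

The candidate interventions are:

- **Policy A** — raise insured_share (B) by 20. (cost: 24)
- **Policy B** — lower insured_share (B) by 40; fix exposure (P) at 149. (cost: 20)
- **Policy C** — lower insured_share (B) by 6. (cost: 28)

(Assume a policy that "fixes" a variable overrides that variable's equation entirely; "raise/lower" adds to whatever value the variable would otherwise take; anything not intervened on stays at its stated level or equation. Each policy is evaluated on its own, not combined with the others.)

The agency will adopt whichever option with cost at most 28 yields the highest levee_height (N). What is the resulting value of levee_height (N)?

Policy A (B + 20):
  B = 153 + 20 = 173
  C = 52
  P = -12 − 3·52 = -168
  N = 218 − 5·173 + 5·(-168) = -1487
Policy B (B − 40, P := 149):
  B = 153 − 40 = 113
  C = 52
  P = 149
  N = 218 − 5·113 + 5·149 = 398
Policy C (B − 6):
  B = 153 − 6 = 147
  C = 52
  P = -12 − 3·52 = -168
  N = 218 − 5·147 + 5·(-168) = -1357
Comparing — Policy A: N=-1487, Policy B: N=398, Policy C: N=-1357. Highest is 398 (Policy B).

398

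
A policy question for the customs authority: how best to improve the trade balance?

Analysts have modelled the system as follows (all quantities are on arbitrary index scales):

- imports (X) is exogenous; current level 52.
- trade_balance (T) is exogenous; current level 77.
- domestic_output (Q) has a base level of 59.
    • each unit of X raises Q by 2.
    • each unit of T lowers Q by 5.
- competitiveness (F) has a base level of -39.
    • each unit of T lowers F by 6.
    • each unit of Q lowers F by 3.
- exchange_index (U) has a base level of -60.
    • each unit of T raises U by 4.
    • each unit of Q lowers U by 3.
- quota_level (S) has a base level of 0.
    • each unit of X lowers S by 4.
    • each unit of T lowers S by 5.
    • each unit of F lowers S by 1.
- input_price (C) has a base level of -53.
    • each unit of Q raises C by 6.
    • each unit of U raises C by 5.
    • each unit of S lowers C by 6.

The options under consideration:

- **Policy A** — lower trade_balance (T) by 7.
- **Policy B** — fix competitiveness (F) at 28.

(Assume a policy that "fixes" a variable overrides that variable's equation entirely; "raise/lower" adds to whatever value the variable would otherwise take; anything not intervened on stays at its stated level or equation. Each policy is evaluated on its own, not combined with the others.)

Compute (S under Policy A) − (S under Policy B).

-39

Policy A (T − 7):
  X = 52
  T = 77 − 7 = 70
  Q = 59 + 2·52 − 5·70 = -187
  F = -39 − 6·70 − 3·(-187) = 102
  S = 0 − 4·52 − 5·70 − 102 = -660
Policy B (F := 28):
  X = 52
  T = 77
  Q = 59 + 2·52 − 5·77 = -222
  F = 28
  S = 0 − 4·52 − 5·77 − 28 = -621
S: -660 − (-621) = -39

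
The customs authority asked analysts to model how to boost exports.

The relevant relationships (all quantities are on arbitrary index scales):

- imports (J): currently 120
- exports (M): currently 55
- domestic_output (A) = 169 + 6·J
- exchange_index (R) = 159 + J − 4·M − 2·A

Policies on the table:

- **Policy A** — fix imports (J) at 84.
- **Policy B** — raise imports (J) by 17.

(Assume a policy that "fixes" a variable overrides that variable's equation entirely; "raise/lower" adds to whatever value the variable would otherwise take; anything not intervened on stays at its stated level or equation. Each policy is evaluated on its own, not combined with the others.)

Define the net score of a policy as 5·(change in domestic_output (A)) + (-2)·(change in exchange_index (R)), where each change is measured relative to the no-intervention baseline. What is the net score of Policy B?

Baseline:
  J = 120
  M = 55
  A = 169 + 6·120 = 889
  R = 159 + 120 − 4·55 − 2·889 = -1719
Policy B (J + 17):
  J = 120 + 17 = 137
  M = 55
  A = 169 + 6·137 = 991
  R = 159 + 137 − 4·55 − 2·991 = -1906
ΔA = 991 − 889 = 102; ΔR = -1906 − (-1719) = -187
Score = 5·102 + (-2)·(-187) = 884

884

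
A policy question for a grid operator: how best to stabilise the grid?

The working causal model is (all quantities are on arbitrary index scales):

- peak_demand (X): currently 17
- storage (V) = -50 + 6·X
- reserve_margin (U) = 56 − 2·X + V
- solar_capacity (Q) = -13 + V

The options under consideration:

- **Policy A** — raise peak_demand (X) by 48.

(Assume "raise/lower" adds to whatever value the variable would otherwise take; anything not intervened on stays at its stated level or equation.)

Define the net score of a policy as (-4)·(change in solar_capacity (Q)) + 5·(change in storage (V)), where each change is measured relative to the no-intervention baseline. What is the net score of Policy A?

Baseline:
  X = 17
  V = -50 + 6·17 = 52
  Q = -13 + 52 = 39
Policy A (X + 48):
  X = 17 + 48 = 65
  V = -50 + 6·65 = 340
  Q = -13 + 340 = 327
ΔQ = 327 − 39 = 288; ΔV = 340 − 52 = 288
Score = (-4)·288 + 5·288 = 288

288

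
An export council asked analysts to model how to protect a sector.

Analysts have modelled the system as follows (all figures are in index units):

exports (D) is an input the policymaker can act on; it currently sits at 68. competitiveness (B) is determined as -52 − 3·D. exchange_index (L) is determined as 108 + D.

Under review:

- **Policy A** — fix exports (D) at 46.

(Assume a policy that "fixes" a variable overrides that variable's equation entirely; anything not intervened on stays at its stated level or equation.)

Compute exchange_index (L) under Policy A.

154

Policy A (D := 46):
  D = 46
  L = 108 + 46 = 154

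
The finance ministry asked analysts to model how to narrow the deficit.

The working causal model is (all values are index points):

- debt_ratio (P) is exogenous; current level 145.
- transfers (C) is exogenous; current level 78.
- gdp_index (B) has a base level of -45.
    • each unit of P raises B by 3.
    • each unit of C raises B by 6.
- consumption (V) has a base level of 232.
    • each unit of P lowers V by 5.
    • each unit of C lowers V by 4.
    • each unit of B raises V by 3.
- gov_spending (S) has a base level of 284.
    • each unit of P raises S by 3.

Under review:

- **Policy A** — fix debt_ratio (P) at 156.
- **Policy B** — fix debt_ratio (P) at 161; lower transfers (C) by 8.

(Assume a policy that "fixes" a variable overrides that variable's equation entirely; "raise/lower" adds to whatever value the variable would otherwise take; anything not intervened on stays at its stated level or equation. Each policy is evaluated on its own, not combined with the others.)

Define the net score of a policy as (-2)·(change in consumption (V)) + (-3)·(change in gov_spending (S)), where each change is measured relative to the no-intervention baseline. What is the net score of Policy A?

-187

Baseline:
  P = 145
  C = 78
  B = -45 + 3·145 + 6·78 = 858
  V = 232 − 5·145 − 4·78 + 3·858 = 1769
  S = 284 + 3·145 = 719
Policy A (P := 156):
  P = 156
  C = 78
  B = -45 + 3·156 + 6·78 = 891
  V = 232 − 5·156 − 4·78 + 3·891 = 1813
  S = 284 + 3·156 = 752
ΔV = 1813 − 1769 = 44; ΔS = 752 − 719 = 33
Score = (-2)·44 + (-3)·33 = -187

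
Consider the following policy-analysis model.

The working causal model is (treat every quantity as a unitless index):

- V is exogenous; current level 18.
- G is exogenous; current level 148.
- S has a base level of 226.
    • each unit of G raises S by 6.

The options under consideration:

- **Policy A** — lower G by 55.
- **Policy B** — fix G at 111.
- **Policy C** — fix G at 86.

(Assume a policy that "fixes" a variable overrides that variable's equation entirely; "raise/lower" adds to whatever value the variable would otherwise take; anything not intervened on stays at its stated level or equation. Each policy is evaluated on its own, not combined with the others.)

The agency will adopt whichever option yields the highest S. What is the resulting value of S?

Policy A (G − 55):
  G = 148 − 55 = 93
  S = 226 + 6·93 = 784
Policy B (G := 111):
  G = 111
  S = 226 + 6·111 = 892
Policy C (G := 86):
  G = 86
  S = 226 + 6·86 = 742
Comparing — Policy A: S=784, Policy B: S=892, Policy C: S=742. Highest is 892 (Policy B).

892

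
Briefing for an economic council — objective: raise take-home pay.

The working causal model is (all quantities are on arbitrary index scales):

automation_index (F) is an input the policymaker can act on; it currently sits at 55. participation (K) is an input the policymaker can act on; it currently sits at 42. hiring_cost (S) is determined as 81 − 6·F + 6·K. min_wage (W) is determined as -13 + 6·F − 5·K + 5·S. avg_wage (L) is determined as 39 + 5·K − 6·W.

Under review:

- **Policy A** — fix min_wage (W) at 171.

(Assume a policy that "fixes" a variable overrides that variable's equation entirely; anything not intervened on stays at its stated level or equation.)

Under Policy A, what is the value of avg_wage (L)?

-777

Policy A (W := 171):
  F = 55
  K = 42
  S = 81 − 6·55 + 6·42 = 3
  W = 171
  L = 39 + 5·42 − 6·171 = -777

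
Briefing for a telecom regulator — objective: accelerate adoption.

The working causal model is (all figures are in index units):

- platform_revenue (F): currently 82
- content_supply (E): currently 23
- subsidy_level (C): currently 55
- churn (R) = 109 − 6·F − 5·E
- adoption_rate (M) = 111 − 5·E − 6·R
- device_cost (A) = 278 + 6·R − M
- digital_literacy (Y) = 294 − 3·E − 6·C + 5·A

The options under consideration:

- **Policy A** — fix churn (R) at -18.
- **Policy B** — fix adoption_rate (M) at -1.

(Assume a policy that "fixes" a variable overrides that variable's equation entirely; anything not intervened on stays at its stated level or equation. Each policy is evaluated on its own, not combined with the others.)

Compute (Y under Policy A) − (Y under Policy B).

Policy A (R := -18):
  F = 82
  E = 23
  C = 55
  R = -18
  M = 111 − 5·23 − 6·(-18) = 104
  A = 278 + 6·(-18) − 104 = 66
  Y = 294 − 3·23 − 6·55 + 5·66 = 225
Policy B (M := -1):
  F = 82
  E = 23
  C = 55
  R = 109 − 6·82 − 5·23 = -498
  M = -1
  A = 278 + 6·(-498) − (-1) = -2709
  Y = 294 − 3·23 − 6·55 + 5·(-2709) = -13650
Y: 225 − (-13650) = 13875

13875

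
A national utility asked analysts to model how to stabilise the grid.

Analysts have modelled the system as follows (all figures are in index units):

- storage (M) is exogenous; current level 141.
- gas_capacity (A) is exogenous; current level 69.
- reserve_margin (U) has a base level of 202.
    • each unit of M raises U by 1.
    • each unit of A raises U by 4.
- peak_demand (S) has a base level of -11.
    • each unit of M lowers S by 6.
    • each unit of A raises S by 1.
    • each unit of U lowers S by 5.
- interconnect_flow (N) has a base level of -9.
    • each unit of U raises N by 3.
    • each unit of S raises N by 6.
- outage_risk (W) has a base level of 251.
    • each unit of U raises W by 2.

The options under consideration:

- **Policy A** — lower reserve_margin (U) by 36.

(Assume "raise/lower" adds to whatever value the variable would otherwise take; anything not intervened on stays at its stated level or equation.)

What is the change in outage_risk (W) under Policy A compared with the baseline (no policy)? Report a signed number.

Baseline:
  M = 141
  A = 69
  U = 202 + 141 + 4·69 = 619
  W = 251 + 2·619 = 1489
Policy A (U − 36):
  M = 141
  A = 69
  U = 202 + 141 + 4·69 (−36 from intervention) = 583
  W = 251 + 2·583 = 1417
Change in W: 1417 − 1489 = -72

-72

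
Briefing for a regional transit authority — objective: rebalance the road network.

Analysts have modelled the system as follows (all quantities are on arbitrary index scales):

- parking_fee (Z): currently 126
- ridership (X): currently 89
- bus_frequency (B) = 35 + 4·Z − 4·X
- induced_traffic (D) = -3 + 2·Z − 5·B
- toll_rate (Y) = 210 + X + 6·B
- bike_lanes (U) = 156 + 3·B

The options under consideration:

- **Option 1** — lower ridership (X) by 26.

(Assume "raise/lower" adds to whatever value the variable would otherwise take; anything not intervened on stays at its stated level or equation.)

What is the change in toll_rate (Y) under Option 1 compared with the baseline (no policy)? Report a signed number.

Baseline:
  Z = 126
  X = 89
  B = 35 + 4·126 − 4·89 = 183
  Y = 210 + 89 + 6·183 = 1397
Option 1 (X − 26):
  Z = 126
  X = 89 − 26 = 63
  B = 35 + 4·126 − 4·63 = 287
  Y = 210 + 63 + 6·287 = 1995
Change in Y: 1995 − 1397 = 598

598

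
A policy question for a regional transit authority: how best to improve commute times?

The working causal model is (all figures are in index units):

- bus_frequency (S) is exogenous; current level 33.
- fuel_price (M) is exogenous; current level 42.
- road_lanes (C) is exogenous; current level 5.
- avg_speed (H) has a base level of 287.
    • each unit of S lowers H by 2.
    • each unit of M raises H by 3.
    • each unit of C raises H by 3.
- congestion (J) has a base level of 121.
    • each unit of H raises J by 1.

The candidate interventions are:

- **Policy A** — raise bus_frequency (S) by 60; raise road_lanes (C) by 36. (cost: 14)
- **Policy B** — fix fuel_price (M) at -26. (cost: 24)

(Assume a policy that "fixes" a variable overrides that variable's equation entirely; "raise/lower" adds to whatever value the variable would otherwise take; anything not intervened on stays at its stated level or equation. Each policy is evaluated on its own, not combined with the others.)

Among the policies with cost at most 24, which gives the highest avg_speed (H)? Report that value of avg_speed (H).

350

Policy A (S + 60, C + 36):
  S = 33 + 60 = 93
  M = 42
  C = 5 + 36 = 41
  H = 287 − 2·93 + 3·42 + 3·41 = 350
Policy B (M := -26):
  S = 33
  M = -26
  C = 5
  H = 287 − 2·33 + 3·(-26) + 3·5 = 158
Comparing — Policy A: H=350, Policy B: H=158. Highest is 350 (Policy A).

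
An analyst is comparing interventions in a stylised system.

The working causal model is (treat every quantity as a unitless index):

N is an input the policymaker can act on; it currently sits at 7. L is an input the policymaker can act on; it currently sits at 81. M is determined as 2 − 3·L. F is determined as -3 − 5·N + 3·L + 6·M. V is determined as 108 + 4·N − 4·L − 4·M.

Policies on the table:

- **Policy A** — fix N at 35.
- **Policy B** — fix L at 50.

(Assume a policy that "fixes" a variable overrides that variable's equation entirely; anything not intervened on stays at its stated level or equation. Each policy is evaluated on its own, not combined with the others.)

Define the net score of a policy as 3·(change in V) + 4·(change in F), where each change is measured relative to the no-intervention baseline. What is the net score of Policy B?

1116

Baseline:
  N = 7
  L = 81
  M = 2 − 3·81 = -241
  F = -3 − 5·7 + 3·81 + 6·(-241) = -1241
  V = 108 + 4·7 − 4·81 − 4·(-241) = 776
Policy B (L := 50):
  N = 7
  L = 50
  M = 2 − 3·50 = -148
  F = -3 − 5·7 + 3·50 + 6·(-148) = -776
  V = 108 + 4·7 − 4·50 − 4·(-148) = 528
ΔV = 528 − 776 = -248; ΔF = -776 − (-1241) = 465
Score = 3·(-248) + 4·465 = 1116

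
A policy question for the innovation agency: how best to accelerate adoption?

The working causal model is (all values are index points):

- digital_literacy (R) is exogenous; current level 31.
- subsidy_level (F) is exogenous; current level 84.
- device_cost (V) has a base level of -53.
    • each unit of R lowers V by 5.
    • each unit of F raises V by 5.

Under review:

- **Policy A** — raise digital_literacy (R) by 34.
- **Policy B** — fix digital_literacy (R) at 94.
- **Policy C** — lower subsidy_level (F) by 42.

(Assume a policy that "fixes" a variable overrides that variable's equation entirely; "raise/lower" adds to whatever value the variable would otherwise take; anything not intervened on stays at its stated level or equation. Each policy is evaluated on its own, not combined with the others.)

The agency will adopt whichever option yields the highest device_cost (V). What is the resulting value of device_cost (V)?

42

Policy A (R + 34):
  R = 31 + 34 = 65
  F = 84
  V = -53 − 5·65 + 5·84 = 42
Policy B (R := 94):
  R = 94
  F = 84
  V = -53 − 5·94 + 5·84 = -103
Policy C (F − 42):
  R = 31
  F = 84 − 42 = 42
  V = -53 − 5·31 + 5·42 = 2
Comparing — Policy A: V=42, Policy B: V=-103, Policy C: V=2. Highest is 42 (Policy A).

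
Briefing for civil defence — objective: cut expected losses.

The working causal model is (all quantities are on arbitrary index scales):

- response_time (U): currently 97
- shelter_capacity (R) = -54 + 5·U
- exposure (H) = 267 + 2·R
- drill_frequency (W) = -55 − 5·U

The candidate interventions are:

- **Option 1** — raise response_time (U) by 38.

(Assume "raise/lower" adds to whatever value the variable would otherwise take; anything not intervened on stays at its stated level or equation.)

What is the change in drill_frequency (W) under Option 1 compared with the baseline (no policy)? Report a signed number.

-190

Baseline:
  U = 97
  W = -55 − 5·97 = -540
Option 1 (U + 38):
  U = 97 + 38 = 135
  W = -55 − 5·135 = -730
Change in W: -730 − (-540) = -190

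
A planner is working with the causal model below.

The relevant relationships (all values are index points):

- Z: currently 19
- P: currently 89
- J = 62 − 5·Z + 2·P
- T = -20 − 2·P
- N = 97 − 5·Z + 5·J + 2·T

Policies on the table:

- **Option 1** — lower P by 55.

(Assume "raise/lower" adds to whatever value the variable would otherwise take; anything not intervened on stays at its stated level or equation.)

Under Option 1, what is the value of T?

Option 1 (P − 55):
  P = 89 − 55 = 34
  T = -20 − 2·34 = -88

-88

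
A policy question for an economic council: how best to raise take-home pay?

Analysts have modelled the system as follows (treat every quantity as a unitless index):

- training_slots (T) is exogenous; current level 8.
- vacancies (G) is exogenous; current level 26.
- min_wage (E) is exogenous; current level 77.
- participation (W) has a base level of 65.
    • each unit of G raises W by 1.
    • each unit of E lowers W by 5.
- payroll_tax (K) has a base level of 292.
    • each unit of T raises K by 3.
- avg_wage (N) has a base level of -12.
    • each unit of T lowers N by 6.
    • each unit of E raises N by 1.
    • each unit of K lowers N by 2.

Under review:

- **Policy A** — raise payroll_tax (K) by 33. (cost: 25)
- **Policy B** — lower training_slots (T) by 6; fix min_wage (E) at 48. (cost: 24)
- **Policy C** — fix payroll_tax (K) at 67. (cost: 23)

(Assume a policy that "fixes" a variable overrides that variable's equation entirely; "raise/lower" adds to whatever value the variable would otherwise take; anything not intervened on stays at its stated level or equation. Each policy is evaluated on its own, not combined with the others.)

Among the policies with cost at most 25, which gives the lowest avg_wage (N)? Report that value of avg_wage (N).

Policy A (K + 33):
  T = 8
  E = 77
  K = 292 + 3·8 (+33 from intervention) = 349
  N = -12 − 6·8 + 77 − 2·349 = -681
Policy B (T − 6, E := 48):
  T = 8 − 6 = 2
  E = 48
  K = 292 + 3·2 = 298
  N = -12 − 6·2 + 48 − 2·298 = -572
Policy C (K := 67):
  T = 8
  E = 77
  K = 67
  N = -12 − 6·8 + 77 − 2·67 = -117
Comparing — Policy A: N=-681, Policy B: N=-572, Policy C: N=-117. Lowest is -681 (Policy A).

-681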